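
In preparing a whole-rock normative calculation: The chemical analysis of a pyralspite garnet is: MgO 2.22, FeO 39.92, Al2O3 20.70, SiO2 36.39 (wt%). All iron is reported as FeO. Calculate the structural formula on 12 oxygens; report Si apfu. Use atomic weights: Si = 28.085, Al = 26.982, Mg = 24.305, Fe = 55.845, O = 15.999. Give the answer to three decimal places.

2.990 Si apfu

2.22 wt% MgO ÷ 40.304 g/mol = 0.05508 mol, giving 0.05508 Mg and 0.05508 O.
39.92 wt% FeO ÷ 71.844 g/mol = 0.55565 mol, giving 0.55565 Fe and 0.55565 O.
20.70 wt% Al2O3 ÷ 101.961 g/mol = 0.20302 mol, giving 0.40604 Al and 0.60906 O.
36.39 wt% SiO2 ÷ 60.083 g/mol = 0.60566 mol, giving 0.60566 Si and 1.21132 O.
Oxygen sums to 2.43111; scaling by 12/2.43111 = 4.93602 puts the formula on 12 O.
Si: 0.60566 × 4.93602 = 2.990 atoms per formula unit.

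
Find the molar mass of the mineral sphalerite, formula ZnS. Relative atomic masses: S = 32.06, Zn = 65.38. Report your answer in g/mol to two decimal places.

97.44 g/mol

M = 1×65.38 + 1×32.06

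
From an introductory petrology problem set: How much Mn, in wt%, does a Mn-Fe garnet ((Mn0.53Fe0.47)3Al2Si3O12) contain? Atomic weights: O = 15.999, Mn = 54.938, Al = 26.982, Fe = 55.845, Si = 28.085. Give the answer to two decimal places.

17.60 wt%

M((Mn0.53Fe0.47)3Al2Si3O12) = 496.300 g/mol.
Mn contributes 1.59 × 54.938 = 87.351 g per mole.
87.351/496.300 = 0.1760 → 17.60%.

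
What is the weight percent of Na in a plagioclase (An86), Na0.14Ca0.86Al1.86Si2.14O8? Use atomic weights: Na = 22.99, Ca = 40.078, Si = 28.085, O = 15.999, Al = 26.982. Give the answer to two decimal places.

Formula mass = 0.14×22.99 + 0.86×40.078 + 1.86×26.982 + 2.14×28.085 + 8×15.999 = 275.966 g/mol, of which 3.219 g is Na.
So Na makes up 3.219/275.966 = 0.0117 of the mass, i.e. 1.17%.

1.17 wt%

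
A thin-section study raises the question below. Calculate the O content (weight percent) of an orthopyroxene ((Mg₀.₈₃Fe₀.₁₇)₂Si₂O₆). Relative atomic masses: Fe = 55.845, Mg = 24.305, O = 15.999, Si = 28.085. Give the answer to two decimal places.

Molar mass of (Mg₀.₈₃Fe₀.₁₇)₂Si₂O₆: 1.66·24.305 + 0.34·55.845 + 2·28.085 + 6·15.999 = 211.498 g/mol.
Mass of O per formula unit: 6 × 15.999 = 95.994 g.
Weight fraction O = 95.994 / 211.498 = 0.4539.

45.39 weight percent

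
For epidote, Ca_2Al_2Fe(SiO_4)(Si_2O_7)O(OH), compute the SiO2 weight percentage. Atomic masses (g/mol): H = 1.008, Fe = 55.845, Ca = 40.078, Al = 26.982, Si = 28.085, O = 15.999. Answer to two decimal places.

37.30 wt%

M(Ca_2Al_2Fe(SiO_4)(Si_2O_7)O(OH)) = 483.215 g/mol; M(SiO2) = 60.083 g/mol.
Moles SiO2 per formula unit = 3 Si ÷ 1 = 3.0000.
SiO2 fraction = (3.0000 × 60.083) / 483.215 = 180.249/483.215 = 0.3730.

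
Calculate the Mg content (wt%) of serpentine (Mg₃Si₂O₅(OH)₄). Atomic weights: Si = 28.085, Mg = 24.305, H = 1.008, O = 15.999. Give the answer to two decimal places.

26.31 wt%

Formula mass = 3·24.305 + 2·28.085 + 9·15.999 + 4·1.008 = 277.108 g/mol, of which 72.915 g is Mg.
So Mg makes up 72.915/277.108 = 0.2631 of the mass, i.e. 26.31%.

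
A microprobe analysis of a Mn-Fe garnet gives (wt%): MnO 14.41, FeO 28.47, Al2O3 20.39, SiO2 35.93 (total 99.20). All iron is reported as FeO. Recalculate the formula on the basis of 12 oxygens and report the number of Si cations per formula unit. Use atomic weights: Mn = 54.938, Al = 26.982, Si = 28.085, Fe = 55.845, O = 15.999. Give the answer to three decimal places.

2.996 Si apfu

14.41 wt% MnO ÷ 70.937 g/mol = 0.20314 mol, giving 0.20314 Mn and 0.20314 O.
28.47 wt% FeO ÷ 71.844 g/mol = 0.39628 mol, giving 0.39628 Fe and 0.39628 O.
20.39 wt% Al2O3 ÷ 101.961 g/mol = 0.19998 mol, giving 0.39996 Al and 0.59994 O.
35.93 wt% SiO2 ÷ 60.083 g/mol = 0.59801 mol, giving 0.59801 Si and 1.19602 O.
Oxygen sums to 2.39538; scaling by 12/2.39538 = 5.00964 puts the formula on 12 O.
Si: 0.59801 × 5.00964 = 2.996 atoms per formula unit.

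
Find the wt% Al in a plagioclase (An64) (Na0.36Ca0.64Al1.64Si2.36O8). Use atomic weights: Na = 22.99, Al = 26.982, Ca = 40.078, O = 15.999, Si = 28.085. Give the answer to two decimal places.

16.24 mass %

M(Na0.36Ca0.64Al1.64Si2.36O8) = 272.449 g/mol.
Al contributes 1.64 × 26.982 = 44.250 g per mole.
44.250/272.449 = 0.1624 → 16.24%.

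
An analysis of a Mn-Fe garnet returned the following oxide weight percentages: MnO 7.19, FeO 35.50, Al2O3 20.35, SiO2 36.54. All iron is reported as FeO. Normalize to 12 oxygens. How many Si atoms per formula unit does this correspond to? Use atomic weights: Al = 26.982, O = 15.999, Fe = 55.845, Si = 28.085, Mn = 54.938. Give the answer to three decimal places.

3.027 Si apfu

7.19 wt% MnO ÷ 70.937 g/mol = 0.10136 mol, giving 0.10136 Mn and 0.10136 O.
35.50 wt% FeO ÷ 71.844 g/mol = 0.49413 mol, giving 0.49413 Fe and 0.49413 O.
20.35 wt% Al2O3 ÷ 101.961 g/mol = 0.19959 mol, giving 0.39918 Al and 0.59877 O.
36.54 wt% SiO2 ÷ 60.083 g/mol = 0.60816 mol, giving 0.60816 Si and 1.21632 O.
Oxygen sums to 2.41058; scaling by 12/2.41058 = 4.97806 puts the formula on 12 O.
Si: 0.60816 × 4.97806 = 3.027 atoms per formula unit.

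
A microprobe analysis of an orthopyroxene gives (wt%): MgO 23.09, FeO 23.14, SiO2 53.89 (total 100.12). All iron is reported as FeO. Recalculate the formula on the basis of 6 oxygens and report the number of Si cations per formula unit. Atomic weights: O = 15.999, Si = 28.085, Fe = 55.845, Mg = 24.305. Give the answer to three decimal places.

23.09 wt% MgO ÷ 40.304 g/mol = 0.57290 mol, giving 0.57290 Mg and 0.57290 O.
23.14 wt% FeO ÷ 71.844 g/mol = 0.32209 mol, giving 0.32209 Fe and 0.32209 O.
53.89 wt% SiO2 ÷ 60.083 g/mol = 0.89693 mol, giving 0.89693 Si and 1.79386 O.
Oxygen sums to 2.68885; scaling by 6/2.68885 = 2.23144 puts the formula on 6 O.
Si: 0.89693 × 2.23144 = 2.001 atoms per formula unit.

2.001 Si apfu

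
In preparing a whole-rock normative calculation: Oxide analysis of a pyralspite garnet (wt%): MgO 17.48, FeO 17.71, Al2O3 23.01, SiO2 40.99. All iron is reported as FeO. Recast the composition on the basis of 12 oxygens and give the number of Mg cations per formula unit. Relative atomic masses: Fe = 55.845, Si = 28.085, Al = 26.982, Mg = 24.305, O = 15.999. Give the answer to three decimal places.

17.48 wt% MgO ÷ 40.304 g/mol = 0.43370 mol, giving 0.43370 Mg and 0.43370 O.
17.71 wt% FeO ÷ 71.844 g/mol = 0.24651 mol, giving 0.24651 Fe and 0.24651 O.
23.01 wt% Al2O3 ÷ 101.961 g/mol = 0.22567 mol, giving 0.45134 Al and 0.67701 O.
40.99 wt% SiO2 ÷ 60.083 g/mol = 0.68222 mol, giving 0.68222 Si and 1.36444 O.
Oxygen sums to 2.72166; scaling by 12/2.72166 = 4.40907 puts the formula on 12 O.
Mg: 0.43370 × 4.40907 = 1.912 atoms per formula unit.

1.912 Mg apfu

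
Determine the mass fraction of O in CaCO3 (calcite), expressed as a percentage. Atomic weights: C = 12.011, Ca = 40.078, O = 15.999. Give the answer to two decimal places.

Molar mass of CaCO3: 1·40.078 + 1·12.011 + 3·15.999 = 100.086 g/mol.
Mass of O per formula unit: 3 × 15.999 = 47.997 g.
Weight fraction O = 47.997 / 100.086 = 0.4796.

47.96 wt%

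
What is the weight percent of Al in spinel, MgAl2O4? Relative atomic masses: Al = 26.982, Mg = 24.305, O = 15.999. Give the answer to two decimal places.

Molar mass of MgAl2O4: 1·24.305 + 2·26.982 + 4·15.999 = 142.265 g/mol.
Mass of Al per formula unit: 2 × 26.982 = 53.964 g.
Weight fraction Al = 53.964 / 142.265 = 0.3793.

37.93 weight percent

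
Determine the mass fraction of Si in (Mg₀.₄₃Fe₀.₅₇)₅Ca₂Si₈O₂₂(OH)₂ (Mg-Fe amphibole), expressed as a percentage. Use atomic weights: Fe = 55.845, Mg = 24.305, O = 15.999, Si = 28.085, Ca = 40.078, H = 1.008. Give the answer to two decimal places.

M((Mg₀.₄₃Fe₀.₅₇)₅Ca₂Si₈O₂₂(OH)₂) = 902.242 g/mol.
Si contributes 8 × 28.085 = 224.680 g per mole.
224.680/902.242 = 0.2490 → 24.90%.

24.90 mass %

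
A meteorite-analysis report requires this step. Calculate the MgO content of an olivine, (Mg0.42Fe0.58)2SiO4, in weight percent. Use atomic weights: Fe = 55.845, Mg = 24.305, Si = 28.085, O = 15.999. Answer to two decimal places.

Formula mass = 177.277 g/mol.
0.84 Mg → 0.8400 mol MgO per formula unit; M(MgO) = 40.304, so MgO mass = 33.855 g.
33.855/177.277 × 100 = 19.10 wt%.

19.10 wt%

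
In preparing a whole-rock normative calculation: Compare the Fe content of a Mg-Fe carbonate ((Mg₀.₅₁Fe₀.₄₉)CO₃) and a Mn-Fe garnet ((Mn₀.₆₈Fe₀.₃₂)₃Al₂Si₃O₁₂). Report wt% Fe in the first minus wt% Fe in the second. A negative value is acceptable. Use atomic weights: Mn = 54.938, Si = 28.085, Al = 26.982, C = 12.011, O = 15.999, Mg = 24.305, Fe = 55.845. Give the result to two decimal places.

Fe in (Mg₀.₅₁Fe₀.₄₉)CO₃: molar mass 99.768 g/mol; 0.49×55.845 = 27.364 g → 27.43 wt%.
Fe in (Mn₀.₆₈Fe₀.₃₂)₃Al₂Si₃O₁₂: molar mass 495.892 g/mol; 0.96×55.845 = 53.611 g → 10.81 wt%.
Difference = 27.43 − 10.81 = 16.62 percentage points.

16.62 percentage points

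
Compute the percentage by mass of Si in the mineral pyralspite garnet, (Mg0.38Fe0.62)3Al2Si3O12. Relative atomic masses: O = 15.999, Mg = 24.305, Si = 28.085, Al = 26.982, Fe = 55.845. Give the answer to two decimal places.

18.25 weight percent

Molar mass of (Mg0.38Fe0.62)3Al2Si3O12: 1.14·24.305 + 1.86·55.845 + 2·26.982 + 3·28.085 + 12·15.999 = 461.786 g/mol.
Mass of Si per formula unit: 3 × 28.085 = 84.255 g.
Weight fraction Si = 84.255 / 461.786 = 0.1825.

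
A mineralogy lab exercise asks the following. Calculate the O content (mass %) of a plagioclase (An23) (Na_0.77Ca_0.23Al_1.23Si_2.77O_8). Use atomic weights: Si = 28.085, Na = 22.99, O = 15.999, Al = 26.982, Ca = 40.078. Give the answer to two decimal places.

48.14 mass %

Formula mass = 0.77×22.99 + 0.23×40.078 + 1.23×26.982 + 2.77×28.085 + 8×15.999 = 265.896 g/mol, of which 127.992 g is O.
So O makes up 127.992/265.896 = 0.4814 of the mass, i.e. 48.14%.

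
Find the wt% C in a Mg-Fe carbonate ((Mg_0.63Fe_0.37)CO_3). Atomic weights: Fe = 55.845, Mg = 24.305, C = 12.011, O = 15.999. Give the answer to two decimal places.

M((Mg_0.63Fe_0.37)CO_3) = 95.983 g/mol.
C contributes 1 × 12.011 = 12.011 g per mole.
12.011/95.983 = 0.1251 → 12.51%.

12.51 weight percent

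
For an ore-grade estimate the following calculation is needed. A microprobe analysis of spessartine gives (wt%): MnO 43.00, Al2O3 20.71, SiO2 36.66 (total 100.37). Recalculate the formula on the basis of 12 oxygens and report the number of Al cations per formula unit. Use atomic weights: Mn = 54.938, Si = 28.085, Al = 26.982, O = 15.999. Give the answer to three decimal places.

MnO (M=70.937): mol = 0.60617; Mn = 0.60617, O = 0.60617.
Al2O3 (M=101.961): mol = 0.20312; Al = 0.40624, O = 0.60936.
SiO2 (M=60.083): mol = 0.61016; Si = 0.61016, O = 1.22032.
ΣO = 2.43585; factor = 12/ΣO = 4.92641.
Al apfu = 0.40624 × 4.92641 = 2.001.

2.001 Al apfu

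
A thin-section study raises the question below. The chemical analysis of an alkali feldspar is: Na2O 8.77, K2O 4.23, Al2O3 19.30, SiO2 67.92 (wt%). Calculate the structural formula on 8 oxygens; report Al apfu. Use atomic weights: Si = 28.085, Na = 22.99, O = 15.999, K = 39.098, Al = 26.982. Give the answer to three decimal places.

Na2O: 8.77/61.979 = 0.14150 mol → 0.28300 mol Na, 0.14150 mol O.
K2O: 4.23/94.195 = 0.04491 mol → 0.08982 mol K, 0.04491 mol O.
Al2O3: 19.30/101.961 = 0.18929 mol → 0.37858 mol Al, 0.56787 mol O.
SiO2: 67.92/60.083 = 1.13044 mol → 1.13044 mol Si, 2.26088 mol O.
Total oxygen = 3.01516 mol. Normalization factor = 8/3.01516 = 2.65326.
Al per 8 O = 0.37858 × 2.65326 = 1.004.

1.004 Al apfu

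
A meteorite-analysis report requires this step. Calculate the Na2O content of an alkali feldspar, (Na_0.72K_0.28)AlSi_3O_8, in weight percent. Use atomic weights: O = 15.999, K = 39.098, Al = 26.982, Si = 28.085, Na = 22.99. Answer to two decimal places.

Molar mass of (Na_0.72K_0.28)AlSi_3O_8 = 0.72·22.99 + 0.28·39.098 + 1·26.982 + 3·28.085 + 8·15.999 = 266.729 g/mol.
Each formula unit contains 0.72 Na, equivalent to 0.72/2 = 0.3600 mol Na2O.
M(Na2O) = 2×22.99 + 1×15.999 = 61.979 g/mol.
Mass of Na2O per formula unit = 0.3600 × 61.979 = 22.312 g.
Na2O wt% = 22.312 / 266.729 × 100 = 8.37%.

8.37 wt%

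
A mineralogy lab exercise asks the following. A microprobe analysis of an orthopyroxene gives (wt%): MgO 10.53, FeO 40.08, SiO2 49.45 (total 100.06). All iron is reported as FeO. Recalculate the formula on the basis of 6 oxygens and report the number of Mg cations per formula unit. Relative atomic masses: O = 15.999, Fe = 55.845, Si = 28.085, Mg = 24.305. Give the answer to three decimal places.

0.636 Mg apfu

MgO: 10.53/40.304 = 0.26126 mol → 0.26126 mol Mg, 0.26126 mol O.
FeO: 40.08/71.844 = 0.55788 mol → 0.55788 mol Fe, 0.55788 mol O.
SiO2: 49.45/60.083 = 0.82303 mol → 0.82303 mol Si, 1.64606 mol O.
Total oxygen = 2.46520 mol. Normalization factor = 6/2.46520 = 2.43388.
Mg per 6 O = 0.26126 × 2.43388 = 0.636.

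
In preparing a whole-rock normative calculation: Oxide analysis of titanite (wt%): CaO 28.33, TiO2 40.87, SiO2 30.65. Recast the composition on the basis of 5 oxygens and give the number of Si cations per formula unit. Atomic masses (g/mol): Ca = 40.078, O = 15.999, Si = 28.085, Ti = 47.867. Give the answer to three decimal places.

CaO: 28.33/56.077 = 0.50520 mol → 0.50520 mol Ca, 0.50520 mol O.
TiO2: 40.87/79.865 = 0.51174 mol → 0.51174 mol Ti, 1.02348 mol O.
SiO2: 30.65/60.083 = 0.51013 mol → 0.51013 mol Si, 1.02026 mol O.
Total oxygen = 2.54894 mol. Normalization factor = 5/2.54894 = 1.96160.
Si per 5 O = 0.51013 × 1.96160 = 1.001.

1.001 Si apfu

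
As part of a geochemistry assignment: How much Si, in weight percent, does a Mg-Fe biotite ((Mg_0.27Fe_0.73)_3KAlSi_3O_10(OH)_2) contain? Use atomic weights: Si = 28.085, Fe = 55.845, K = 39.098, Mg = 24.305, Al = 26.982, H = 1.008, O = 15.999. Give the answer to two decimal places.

M((Mg_0.27Fe_0.73)_3KAlSi_3O_10(OH)_2) = 486.327 g/mol.
Si contributes 3 × 28.085 = 84.255 g per mole.
84.255/486.327 = 0.1732 → 17.32%.

17.32 weight percent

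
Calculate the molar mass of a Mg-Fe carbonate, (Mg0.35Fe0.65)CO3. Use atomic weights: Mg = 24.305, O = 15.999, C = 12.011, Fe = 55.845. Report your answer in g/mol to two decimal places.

The formula mass is the sum 0.35(24.305) + 0.65(55.845) + 1(12.011) + 3(15.999).

104.81 g/mol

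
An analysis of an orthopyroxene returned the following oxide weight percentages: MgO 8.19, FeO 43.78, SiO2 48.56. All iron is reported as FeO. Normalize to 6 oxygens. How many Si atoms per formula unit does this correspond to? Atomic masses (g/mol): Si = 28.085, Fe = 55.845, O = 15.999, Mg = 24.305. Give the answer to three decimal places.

MgO: 8.19/40.304 = 0.20321 mol → 0.20321 mol Mg, 0.20321 mol O.
FeO: 43.78/71.844 = 0.60938 mol → 0.60938 mol Fe, 0.60938 mol O.
SiO2: 48.56/60.083 = 0.80822 mol → 0.80822 mol Si, 1.61644 mol O.
Total oxygen = 2.42903 mol. Normalization factor = 6/2.42903 = 2.47012.
Si per 6 O = 0.80822 × 2.47012 = 1.996.

1.996 Si apfu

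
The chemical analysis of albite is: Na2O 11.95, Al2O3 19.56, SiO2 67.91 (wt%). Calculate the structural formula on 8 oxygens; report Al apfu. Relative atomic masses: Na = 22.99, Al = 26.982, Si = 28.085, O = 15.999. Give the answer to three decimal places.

Na2O (M=61.979): mol = 0.19281; Na = 0.38562, O = 0.19281.
Al2O3 (M=101.961): mol = 0.19184; Al = 0.38368, O = 0.57552.
SiO2 (M=60.083): mol = 1.13027; Si = 1.13027, O = 2.26054.
ΣO = 3.02887; factor = 8/ΣO = 2.64125.
Al apfu = 0.38368 × 2.64125 = 1.013.

1.013 Al apfu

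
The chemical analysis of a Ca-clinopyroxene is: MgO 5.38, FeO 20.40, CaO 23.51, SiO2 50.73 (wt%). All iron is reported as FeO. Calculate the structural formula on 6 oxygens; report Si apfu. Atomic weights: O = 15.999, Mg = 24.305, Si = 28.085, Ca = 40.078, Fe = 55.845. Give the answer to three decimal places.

MgO (M=40.304): mol = 0.13349; Mg = 0.13349, O = 0.13349.
FeO (M=71.844): mol = 0.28395; Fe = 0.28395, O = 0.28395.
CaO (M=56.077): mol = 0.41924; Ca = 0.41924, O = 0.41924.
SiO2 (M=60.083): mol = 0.84433; Si = 0.84433, O = 1.68866.
ΣO = 2.52534; factor = 6/ΣO = 2.37592.
Si apfu = 0.84433 × 2.37592 = 2.006.

2.006 Si apfu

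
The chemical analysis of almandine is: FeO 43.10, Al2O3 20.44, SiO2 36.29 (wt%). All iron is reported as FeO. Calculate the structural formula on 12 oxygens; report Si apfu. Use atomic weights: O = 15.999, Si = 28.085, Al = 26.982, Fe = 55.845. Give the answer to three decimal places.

FeO (M=71.844): mol = 0.59991; Fe = 0.59991, O = 0.59991.
Al2O3 (M=101.961): mol = 0.20047; Al = 0.40094, O = 0.60141.
SiO2 (M=60.083): mol = 0.60400; Si = 0.60400, O = 1.20800.
ΣO = 2.40932; factor = 12/ΣO = 4.98066.
Si apfu = 0.60400 × 4.98066 = 3.008.

3.008 Si apfu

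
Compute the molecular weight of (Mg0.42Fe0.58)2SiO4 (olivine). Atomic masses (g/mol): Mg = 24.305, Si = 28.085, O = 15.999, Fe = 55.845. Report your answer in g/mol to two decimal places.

Mg: 0.84 × 24.305 = 20.4162
Fe: 1.16 × 55.845 = 64.7802
Si: 1 × 28.085 = 28.0850
O: 4 × 15.999 = 63.9960
Summing the contributions gives the formula mass.

177.28 g/mol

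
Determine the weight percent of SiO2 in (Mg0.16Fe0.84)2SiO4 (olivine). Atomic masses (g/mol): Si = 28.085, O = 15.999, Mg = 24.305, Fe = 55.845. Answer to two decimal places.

Formula mass = 193.678 g/mol.
1 Si → 1.0000 mol SiO2 per formula unit; M(SiO2) = 60.083, so SiO2 mass = 60.083 g.
60.083/193.678 × 100 = 31.02 wt%.

31.02 wt%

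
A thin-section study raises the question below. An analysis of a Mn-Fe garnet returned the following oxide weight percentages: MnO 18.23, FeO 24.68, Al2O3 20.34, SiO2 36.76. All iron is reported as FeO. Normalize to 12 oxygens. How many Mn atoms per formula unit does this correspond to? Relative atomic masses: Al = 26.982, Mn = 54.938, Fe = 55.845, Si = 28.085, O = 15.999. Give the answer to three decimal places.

MnO (M=70.937): mol = 0.25699; Mn = 0.25699, O = 0.25699.
FeO (M=71.844): mol = 0.34352; Fe = 0.34352, O = 0.34352.
Al2O3 (M=101.961): mol = 0.19949; Al = 0.39898, O = 0.59847.
SiO2 (M=60.083): mol = 0.61182; Si = 0.61182, O = 1.22364.
ΣO = 2.42262; factor = 12/ΣO = 4.95332.
Mn apfu = 0.25699 × 4.95332 = 1.273.

1.273 Mn apfu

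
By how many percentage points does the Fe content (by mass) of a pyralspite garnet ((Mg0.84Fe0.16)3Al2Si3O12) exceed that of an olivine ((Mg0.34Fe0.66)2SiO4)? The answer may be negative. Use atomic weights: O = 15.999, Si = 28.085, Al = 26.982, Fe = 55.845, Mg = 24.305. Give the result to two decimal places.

-34.02 percentage points

M((Mg0.84Fe0.16)3Al2Si3O12) = 418.261 g/mol, so wt% Fe = 26.806/418.261 × 100 = 6.41%.
M((Mg0.34Fe0.66)2SiO4) = 182.324 g/mol, so wt% Fe = 73.715/182.324 × 100 = 40.43%.
6.41 − 40.43 = -34.02 pp.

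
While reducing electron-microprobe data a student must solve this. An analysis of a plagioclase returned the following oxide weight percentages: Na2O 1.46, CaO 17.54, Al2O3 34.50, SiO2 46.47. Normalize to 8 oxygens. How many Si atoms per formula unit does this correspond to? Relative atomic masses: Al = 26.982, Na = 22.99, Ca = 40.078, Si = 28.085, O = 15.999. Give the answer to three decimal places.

2.135 Si apfu

1.46 wt% Na2O ÷ 61.979 g/mol = 0.02356 mol, giving 0.04712 Na and 0.02356 O.
17.54 wt% CaO ÷ 56.077 g/mol = 0.31278 mol, giving 0.31278 Ca and 0.31278 O.
34.50 wt% Al2O3 ÷ 101.961 g/mol = 0.33836 mol, giving 0.67672 Al and 1.01508 O.
46.47 wt% SiO2 ÷ 60.083 g/mol = 0.77343 mol, giving 0.77343 Si and 1.54686 O.
Oxygen sums to 2.89828; scaling by 8/2.89828 = 2.76026 puts the formula on 8 O.
Si: 0.77343 × 2.76026 = 2.135 atoms per formula unit.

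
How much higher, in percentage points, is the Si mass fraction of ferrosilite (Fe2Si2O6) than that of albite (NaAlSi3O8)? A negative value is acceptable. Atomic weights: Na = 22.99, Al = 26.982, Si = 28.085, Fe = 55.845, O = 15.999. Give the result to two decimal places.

First mineral: 56.170 g Si in 263.854 g formula = 21.29 wt% Si.
Second mineral: 84.255 g Si in 262.219 g formula = 32.13 wt% Si.
21.29% − 32.13% gives a difference of -10.84 percentage points.

-10.84 percentage points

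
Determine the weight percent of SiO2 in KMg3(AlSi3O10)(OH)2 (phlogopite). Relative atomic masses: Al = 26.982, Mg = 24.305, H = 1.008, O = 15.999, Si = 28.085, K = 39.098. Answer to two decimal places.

43.20 wt%

Molar mass of KMg3(AlSi3O10)(OH)2 = 1·39.098 + 3·24.305 + 1·26.982 + 3·28.085 + 12·15.999 + 2·1.008 = 417.254 g/mol.
Each formula unit contains 3 Si, equivalent to 3/1 = 3.0000 mol SiO2.
M(SiO2) = 1×28.085 + 2×15.999 = 60.083 g/mol.
Mass of SiO2 per formula unit = 3.0000 × 60.083 = 180.249 g.
SiO2 wt% = 180.249 / 417.254 × 100 = 43.20%.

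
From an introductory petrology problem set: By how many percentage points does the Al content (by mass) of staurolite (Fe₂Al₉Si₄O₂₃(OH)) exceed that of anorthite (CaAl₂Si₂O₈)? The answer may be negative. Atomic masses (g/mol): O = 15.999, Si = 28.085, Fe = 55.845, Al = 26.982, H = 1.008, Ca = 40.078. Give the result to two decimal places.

Al in Fe₂Al₉Si₄O₂₃(OH): molar mass 851.852 g/mol; 9×26.982 = 242.838 g → 28.51 wt%.
Al in CaAl₂Si₂O₈: molar mass 278.204 g/mol; 2×26.982 = 53.964 g → 19.40 wt%.
Difference = 28.51 − 19.40 = 9.11 percentage points.

9.11 percentage points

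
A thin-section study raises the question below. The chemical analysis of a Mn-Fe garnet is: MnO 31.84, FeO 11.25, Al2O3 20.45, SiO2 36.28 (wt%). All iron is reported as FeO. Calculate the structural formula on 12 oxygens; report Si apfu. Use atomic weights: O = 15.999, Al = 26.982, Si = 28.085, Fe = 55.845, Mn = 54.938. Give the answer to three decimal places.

MnO: 31.84/70.937 = 0.44885 mol → 0.44885 mol Mn, 0.44885 mol O.
FeO: 11.25/71.844 = 0.15659 mol → 0.15659 mol Fe, 0.15659 mol O.
Al2O3: 20.45/101.961 = 0.20057 mol → 0.40114 mol Al, 0.60171 mol O.
SiO2: 36.28/60.083 = 0.60383 mol → 0.60383 mol Si, 1.20766 mol O.
Total oxygen = 2.41481 mol. Normalization factor = 12/2.41481 = 4.96934.
Si per 12 O = 0.60383 × 4.96934 = 3.001.

3.001 Si apfu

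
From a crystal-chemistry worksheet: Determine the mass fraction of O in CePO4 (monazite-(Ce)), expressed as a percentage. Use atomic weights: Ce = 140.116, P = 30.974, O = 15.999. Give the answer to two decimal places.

27.22 mass %

Formula mass = 1·140.116 + 1·30.974 + 4·15.999 = 235.086 g/mol, of which 63.996 g is O.
So O makes up 63.996/235.086 = 0.2722 of the mass, i.e. 27.22%.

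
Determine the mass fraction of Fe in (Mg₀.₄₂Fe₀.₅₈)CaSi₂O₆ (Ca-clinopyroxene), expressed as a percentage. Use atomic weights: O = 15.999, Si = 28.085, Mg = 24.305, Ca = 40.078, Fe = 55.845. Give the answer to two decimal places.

13.79 wt%

Formula mass = 0.42×24.305 + 0.58×55.845 + 1×40.078 + 2×28.085 + 6×15.999 = 234.840 g/mol, of which 32.390 g is Fe.
So Fe makes up 32.390/234.840 = 0.1379 of the mass, i.e. 13.79%.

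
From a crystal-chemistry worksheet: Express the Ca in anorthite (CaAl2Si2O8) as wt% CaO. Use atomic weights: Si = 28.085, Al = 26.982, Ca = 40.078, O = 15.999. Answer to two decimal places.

Molar mass of CaAl2Si2O8 = 1·40.078 + 2·26.982 + 2·28.085 + 8·15.999 = 278.204 g/mol.
Each formula unit contains 1 Ca, equivalent to 1/1 = 1.0000 mol CaO.
M(CaO) = 1×40.078 + 1×15.999 = 56.077 g/mol.
Mass of CaO per formula unit = 1.0000 × 56.077 = 56.077 g.
CaO wt% = 56.077 / 278.204 × 100 = 20.16%.

20.16 wt%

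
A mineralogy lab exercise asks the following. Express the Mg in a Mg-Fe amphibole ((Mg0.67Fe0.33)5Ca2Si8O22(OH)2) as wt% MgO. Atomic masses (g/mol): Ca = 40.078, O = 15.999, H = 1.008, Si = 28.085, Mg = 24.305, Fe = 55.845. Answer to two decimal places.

15.62 wt%

Molar mass of (Mg0.67Fe0.33)5Ca2Si8O22(OH)2 = 3.35*24.305 + 1.65*55.845 + 2*40.078 + 8*28.085 + 24*15.999 + 2*1.008 = 864.394 g/mol.
Each formula unit contains 3.35 Mg, equivalent to 3.35/1 = 3.3500 mol MgO.
M(MgO) = 1×24.305 + 1×15.999 = 40.304 g/mol.
Mass of MgO per formula unit = 3.3500 × 40.304 = 135.018 g.
MgO wt% = 135.018 / 864.394 × 100 = 15.62%.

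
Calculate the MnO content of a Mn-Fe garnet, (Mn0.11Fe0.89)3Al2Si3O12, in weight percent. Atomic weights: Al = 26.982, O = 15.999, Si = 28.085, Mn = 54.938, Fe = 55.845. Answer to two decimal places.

4.71 wt%

Molar mass of (Mn0.11Fe0.89)3Al2Si3O12 = 0.33*54.938 + 2.67*55.845 + 2*26.982 + 3*28.085 + 12*15.999 = 497.443 g/mol.
Each formula unit contains 0.33 Mn, equivalent to 0.33/1 = 0.3300 mol MnO.
M(MnO) = 1×54.938 + 1×15.999 = 70.937 g/mol.
Mass of MnO per formula unit = 0.3300 × 70.937 = 23.409 g.
MnO wt% = 23.409 / 497.443 × 100 = 4.71%.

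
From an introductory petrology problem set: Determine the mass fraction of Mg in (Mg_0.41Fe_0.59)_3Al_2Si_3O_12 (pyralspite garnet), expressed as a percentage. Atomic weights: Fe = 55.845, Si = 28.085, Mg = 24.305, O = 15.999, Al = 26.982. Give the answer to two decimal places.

Formula mass = 1.23×24.305 + 1.77×55.845 + 2×26.982 + 3×28.085 + 12×15.999 = 458.948 g/mol, of which 29.895 g is Mg.
So Mg makes up 29.895/458.948 = 0.0651 of the mass, i.e. 6.51%.

6.51 weight percent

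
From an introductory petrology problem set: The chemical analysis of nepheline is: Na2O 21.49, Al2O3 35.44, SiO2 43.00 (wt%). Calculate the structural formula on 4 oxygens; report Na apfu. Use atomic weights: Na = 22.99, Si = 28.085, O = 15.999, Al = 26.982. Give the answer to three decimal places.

0.983 Na apfu

Na2O: 21.49/61.979 = 0.34673 mol → 0.69346 mol Na, 0.34673 mol O.
Al2O3: 35.44/101.961 = 0.34758 mol → 0.69516 mol Al, 1.04274 mol O.
SiO2: 43.00/60.083 = 0.71568 mol → 0.71568 mol Si, 1.43136 mol O.
Total oxygen = 2.82083 mol. Normalization factor = 4/2.82083 = 1.41802.
Na per 4 O = 0.69346 × 1.41802 = 0.983.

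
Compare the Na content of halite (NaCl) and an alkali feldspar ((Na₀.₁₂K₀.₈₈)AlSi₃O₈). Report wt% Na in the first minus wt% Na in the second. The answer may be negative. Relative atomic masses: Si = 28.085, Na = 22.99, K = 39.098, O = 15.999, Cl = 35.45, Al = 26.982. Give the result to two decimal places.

38.34 percentage points

M(NaCl) = 58.440 g/mol, so wt% Na = 22.990/58.440 × 100 = 39.34%.
M((Na₀.₁₂K₀.₈₈)AlSi₃O₈) = 276.394 g/mol, so wt% Na = 2.759/276.394 × 100 = 1.00%.
39.34 − 1.00 = 38.34 pp.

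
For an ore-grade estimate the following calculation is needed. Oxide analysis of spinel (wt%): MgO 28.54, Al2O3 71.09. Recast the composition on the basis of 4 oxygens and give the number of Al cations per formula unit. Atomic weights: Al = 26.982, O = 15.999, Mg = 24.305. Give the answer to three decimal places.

28.54 wt% MgO ÷ 40.304 g/mol = 0.70812 mol, giving 0.70812 Mg and 0.70812 O.
71.09 wt% Al2O3 ÷ 101.961 g/mol = 0.69723 mol, giving 1.39446 Al and 2.09169 O.
Oxygen sums to 2.79981; scaling by 4/2.79981 = 1.42867 puts the formula on 4 O.
Al: 1.39446 × 1.42867 = 1.992 atoms per formula unit.

1.992 Al apfu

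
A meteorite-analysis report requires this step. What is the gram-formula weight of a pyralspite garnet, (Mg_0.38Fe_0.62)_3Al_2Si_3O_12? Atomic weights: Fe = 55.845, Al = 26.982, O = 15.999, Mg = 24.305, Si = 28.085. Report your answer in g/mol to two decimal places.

Mg: 1.14 × 24.305 = 27.7077
Fe: 1.86 × 55.845 = 103.8717
Al: 2 × 26.982 = 53.9640
Si: 3 × 28.085 = 84.2550
O: 12 × 15.999 = 191.9880
Summing the contributions gives the formula mass.

461.79 g/mol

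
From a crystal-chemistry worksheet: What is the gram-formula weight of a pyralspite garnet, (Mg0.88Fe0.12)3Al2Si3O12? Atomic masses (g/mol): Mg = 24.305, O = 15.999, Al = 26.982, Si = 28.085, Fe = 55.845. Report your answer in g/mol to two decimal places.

414.48 g/mol

The formula mass is the sum 2.64(24.305) + 0.36(55.845) + 2(26.982) + 3(28.085) + 12(15.999).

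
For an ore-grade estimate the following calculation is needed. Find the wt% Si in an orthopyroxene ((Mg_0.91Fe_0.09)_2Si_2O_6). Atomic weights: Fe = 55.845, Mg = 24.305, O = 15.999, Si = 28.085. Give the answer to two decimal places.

27.21 wt%

Molar mass of (Mg_0.91Fe_0.09)_2Si_2O_6: 1.82×24.305 + 0.18×55.845 + 2×28.085 + 6×15.999 = 206.451 g/mol.
Mass of Si per formula unit: 2 × 28.085 = 56.170 g.
Weight fraction Si = 56.170 / 206.451 = 0.2721.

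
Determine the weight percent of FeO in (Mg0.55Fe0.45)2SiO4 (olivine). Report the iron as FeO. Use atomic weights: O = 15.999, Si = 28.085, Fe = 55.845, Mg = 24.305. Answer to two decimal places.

Formula mass = 169.077 g/mol.
0.90 Fe → 0.9000 mol FeO per formula unit; M(FeO) = 71.844, so FeO mass = 64.660 g.
64.660/169.077 × 100 = 38.24 wt%.

38.24 wt%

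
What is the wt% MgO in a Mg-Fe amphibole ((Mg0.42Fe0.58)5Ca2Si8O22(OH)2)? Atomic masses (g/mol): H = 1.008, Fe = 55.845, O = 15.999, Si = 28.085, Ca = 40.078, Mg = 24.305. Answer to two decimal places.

Formula mass = 903.819 g/mol.
2.10 Mg → 2.1000 mol MgO per formula unit; M(MgO) = 40.304, so MgO mass = 84.638 g.
84.638/903.819 × 100 = 9.36 wt%.

9.36 wt%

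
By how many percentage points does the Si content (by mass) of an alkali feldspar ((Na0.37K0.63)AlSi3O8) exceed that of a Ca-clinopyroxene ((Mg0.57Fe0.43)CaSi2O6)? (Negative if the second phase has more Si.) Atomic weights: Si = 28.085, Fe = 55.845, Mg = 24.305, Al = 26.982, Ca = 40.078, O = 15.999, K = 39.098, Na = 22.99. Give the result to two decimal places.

Si in (Na0.37K0.63)AlSi3O8: molar mass 272.367 g/mol; 3×28.085 = 84.255 g → 30.93 wt%.
Si in (Mg0.57Fe0.43)CaSi2O6: molar mass 230.109 g/mol; 2×28.085 = 56.170 g → 24.41 wt%.
Difference = 30.93 − 24.41 = 6.52 percentage points.

6.52 percentage points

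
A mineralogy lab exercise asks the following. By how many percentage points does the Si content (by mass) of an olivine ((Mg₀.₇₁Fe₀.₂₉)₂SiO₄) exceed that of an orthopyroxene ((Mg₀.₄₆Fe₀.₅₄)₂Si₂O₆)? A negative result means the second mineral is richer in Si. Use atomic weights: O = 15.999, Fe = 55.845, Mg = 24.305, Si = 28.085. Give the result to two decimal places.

-6.25 percentage points

M((Mg₀.₇₁Fe₀.₂₉)₂SiO₄) = 158.984 g/mol, so wt% Si = 28.085/158.984 × 100 = 17.67%.
M((Mg₀.₄₆Fe₀.₅₄)₂Si₂O₆) = 234.837 g/mol, so wt% Si = 56.170/234.837 × 100 = 23.92%.
17.67 − 23.92 = -6.25 pp.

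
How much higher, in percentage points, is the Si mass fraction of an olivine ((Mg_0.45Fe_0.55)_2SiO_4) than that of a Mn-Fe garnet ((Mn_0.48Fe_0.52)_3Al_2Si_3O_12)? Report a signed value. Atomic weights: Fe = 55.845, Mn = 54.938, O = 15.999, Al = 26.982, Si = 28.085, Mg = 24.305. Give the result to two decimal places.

First mineral: 28.085 g Si in 175.385 g formula = 16.01 wt% Si.
Second mineral: 84.255 g Si in 496.436 g formula = 16.97 wt% Si.
16.01% − 16.97% gives a difference of -0.96 percentage points.

-0.96 percentage points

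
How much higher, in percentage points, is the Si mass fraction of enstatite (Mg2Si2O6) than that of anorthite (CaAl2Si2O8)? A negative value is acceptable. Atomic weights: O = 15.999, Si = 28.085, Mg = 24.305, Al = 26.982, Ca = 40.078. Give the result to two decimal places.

First mineral: 56.170 g Si in 200.774 g formula = 27.98 wt% Si.
Second mineral: 56.170 g Si in 278.204 g formula = 20.19 wt% Si.
27.98% − 20.19% gives a difference of 7.79 percentage points.

7.79 percentage points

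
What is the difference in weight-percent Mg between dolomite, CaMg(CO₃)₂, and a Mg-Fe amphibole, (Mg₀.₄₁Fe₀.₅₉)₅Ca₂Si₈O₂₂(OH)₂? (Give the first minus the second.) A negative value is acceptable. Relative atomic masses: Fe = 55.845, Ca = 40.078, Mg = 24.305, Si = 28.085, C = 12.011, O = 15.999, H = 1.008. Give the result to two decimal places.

First mineral: 24.305 g Mg in 184.399 g formula = 13.18 wt% Mg.
Second mineral: 49.825 g Mg in 905.396 g formula = 5.50 wt% Mg.
13.18% − 5.50% gives a difference of 7.68 percentage points.

7.68 percentage points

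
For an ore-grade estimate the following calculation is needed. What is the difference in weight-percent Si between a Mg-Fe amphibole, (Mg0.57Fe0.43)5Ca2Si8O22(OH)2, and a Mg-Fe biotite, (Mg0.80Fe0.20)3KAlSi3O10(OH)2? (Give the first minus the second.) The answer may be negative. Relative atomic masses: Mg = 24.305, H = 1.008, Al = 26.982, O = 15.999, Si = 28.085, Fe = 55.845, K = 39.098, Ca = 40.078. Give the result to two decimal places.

Si in (Mg0.57Fe0.43)5Ca2Si8O22(OH)2: molar mass 880.164 g/mol; 8×28.085 = 224.680 g → 25.53 wt%.
Si in (Mg0.80Fe0.20)3KAlSi3O10(OH)2: molar mass 436.178 g/mol; 3×28.085 = 84.255 g → 19.32 wt%.
Difference = 25.53 − 19.32 = 6.21 percentage points.

6.21 percentage points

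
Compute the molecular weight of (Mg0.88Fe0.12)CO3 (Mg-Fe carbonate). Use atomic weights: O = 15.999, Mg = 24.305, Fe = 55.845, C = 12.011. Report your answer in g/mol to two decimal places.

88.10 g/mol

Mg: 0.88 × 24.305 = 21.3884
Fe: 0.12 × 55.845 = 6.7014
C: 1 × 12.011 = 12.0110
O: 3 × 15.999 = 47.9970
Summing the contributions gives the formula mass.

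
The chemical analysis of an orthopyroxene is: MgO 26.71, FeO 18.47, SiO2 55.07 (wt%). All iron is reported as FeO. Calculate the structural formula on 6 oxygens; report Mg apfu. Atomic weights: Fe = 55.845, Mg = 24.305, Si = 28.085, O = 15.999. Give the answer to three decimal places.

26.71 wt% MgO ÷ 40.304 g/mol = 0.66271 mol, giving 0.66271 Mg and 0.66271 O.
18.47 wt% FeO ÷ 71.844 g/mol = 0.25708 mol, giving 0.25708 Fe and 0.25708 O.
55.07 wt% SiO2 ÷ 60.083 g/mol = 0.91657 mol, giving 0.91657 Si and 1.83314 O.
Oxygen sums to 2.75293; scaling by 6/2.75293 = 2.17950 puts the formula on 6 O.
Mg: 0.66271 × 2.17950 = 1.444 atoms per formula unit.

1.444 Mg apfu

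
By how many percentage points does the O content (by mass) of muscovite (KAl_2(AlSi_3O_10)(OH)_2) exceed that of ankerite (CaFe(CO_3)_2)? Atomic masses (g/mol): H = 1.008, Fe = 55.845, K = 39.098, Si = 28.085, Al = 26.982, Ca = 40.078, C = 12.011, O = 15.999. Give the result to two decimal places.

M(KAl_2(AlSi_3O_10)(OH)_2) = 398.303 g/mol, so wt% O = 191.988/398.303 × 100 = 48.20%.
M(CaFe(CO_3)_2) = 215.939 g/mol, so wt% O = 95.994/215.939 × 100 = 44.45%.
48.20 − 44.45 = 3.75 pp.

3.75 percentage points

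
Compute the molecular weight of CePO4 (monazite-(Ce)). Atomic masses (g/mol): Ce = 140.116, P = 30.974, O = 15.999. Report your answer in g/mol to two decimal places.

235.09 g/mol

Ce: 1 × 140.116 = 140.1160
P: 1 × 30.974 = 30.9740
O: 4 × 15.999 = 63.9960
Summing the contributions gives the formula mass.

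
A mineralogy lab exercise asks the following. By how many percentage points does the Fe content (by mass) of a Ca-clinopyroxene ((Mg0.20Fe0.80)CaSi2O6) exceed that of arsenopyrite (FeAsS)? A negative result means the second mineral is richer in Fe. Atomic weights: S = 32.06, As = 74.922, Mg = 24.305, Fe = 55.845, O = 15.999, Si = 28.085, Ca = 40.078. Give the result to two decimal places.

M((Mg0.20Fe0.80)CaSi2O6) = 241.779 g/mol, so wt% Fe = 44.676/241.779 × 100 = 18.48%.
M(FeAsS) = 162.827 g/mol, so wt% Fe = 55.845/162.827 × 100 = 34.30%.
18.48 − 34.30 = -15.82 pp.

-15.82 percentage points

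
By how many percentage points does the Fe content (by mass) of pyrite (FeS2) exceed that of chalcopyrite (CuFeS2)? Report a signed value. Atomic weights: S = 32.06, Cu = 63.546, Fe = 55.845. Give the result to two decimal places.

First mineral: 55.845 g Fe in 119.965 g formula = 46.55 wt% Fe.
Second mineral: 55.845 g Fe in 183.511 g formula = 30.43 wt% Fe.
46.55% − 30.43% gives a difference of 16.12 percentage points.

16.12 percentage points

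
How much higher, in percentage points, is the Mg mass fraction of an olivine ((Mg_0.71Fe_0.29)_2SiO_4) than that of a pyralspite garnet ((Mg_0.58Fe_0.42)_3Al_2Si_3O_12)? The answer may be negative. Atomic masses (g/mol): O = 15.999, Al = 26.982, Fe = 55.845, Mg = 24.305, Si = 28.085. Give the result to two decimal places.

12.16 percentage points

Mg in (Mg_0.71Fe_0.29)_2SiO_4: molar mass 158.984 g/mol; 1.42×24.305 = 34.513 g → 21.71 wt%.
Mg in (Mg_0.58Fe_0.42)_3Al_2Si_3O_12: molar mass 442.862 g/mol; 1.74×24.305 = 42.291 g → 9.55 wt%.
Difference = 21.71 − 9.55 = 12.16 percentage points.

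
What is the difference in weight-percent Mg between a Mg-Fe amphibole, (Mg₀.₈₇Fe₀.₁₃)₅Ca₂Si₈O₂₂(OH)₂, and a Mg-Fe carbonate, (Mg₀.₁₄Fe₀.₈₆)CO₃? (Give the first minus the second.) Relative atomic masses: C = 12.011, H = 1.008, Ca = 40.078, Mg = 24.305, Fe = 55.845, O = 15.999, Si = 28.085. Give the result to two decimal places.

Mg in (Mg₀.₈₇Fe₀.₁₃)₅Ca₂Si₈O₂₂(OH)₂: molar mass 832.854 g/mol; 4.35×24.305 = 105.727 g → 12.69 wt%.
Mg in (Mg₀.₁₄Fe₀.₈₆)CO₃: molar mass 111.437 g/mol; 0.14×24.305 = 3.403 g → 3.05 wt%.
Difference = 12.69 − 3.05 = 9.64 percentage points.

9.64 percentage points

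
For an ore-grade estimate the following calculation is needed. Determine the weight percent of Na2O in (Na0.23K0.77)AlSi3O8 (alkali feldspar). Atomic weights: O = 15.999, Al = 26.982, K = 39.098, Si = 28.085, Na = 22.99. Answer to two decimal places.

Formula mass = 274.622 g/mol.
0.23 Na → 0.1150 mol Na2O per formula unit; M(Na2O) = 61.979, so Na2O mass = 7.128 g.
7.128/274.622 × 100 = 2.60 wt%.

2.60 wt%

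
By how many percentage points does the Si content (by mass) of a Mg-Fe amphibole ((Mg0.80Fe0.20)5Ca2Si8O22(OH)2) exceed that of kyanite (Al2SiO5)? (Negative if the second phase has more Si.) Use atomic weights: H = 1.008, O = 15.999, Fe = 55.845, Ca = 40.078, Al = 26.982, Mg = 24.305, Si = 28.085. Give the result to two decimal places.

9.29 percentage points

M((Mg0.80Fe0.20)5Ca2Si8O22(OH)2) = 843.893 g/mol, so wt% Si = 224.680/843.893 × 100 = 26.62%.
M(Al2SiO5) = 162.044 g/mol, so wt% Si = 28.085/162.044 × 100 = 17.33%.
26.62 − 17.33 = 9.29 pp.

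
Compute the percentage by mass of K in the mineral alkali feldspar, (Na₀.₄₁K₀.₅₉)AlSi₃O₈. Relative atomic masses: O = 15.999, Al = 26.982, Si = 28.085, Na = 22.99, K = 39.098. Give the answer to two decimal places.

M((Na₀.₄₁K₀.₅₉)AlSi₃O₈) = 271.723 g/mol.
K contributes 0.59 × 39.098 = 23.068 g per mole.
23.068/271.723 = 0.0849 → 8.49%.

8.49 mass %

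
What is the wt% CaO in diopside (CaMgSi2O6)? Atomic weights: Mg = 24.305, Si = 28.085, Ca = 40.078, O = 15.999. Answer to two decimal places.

25.90 wt%

M(CaMgSi2O6) = 216.547 g/mol; M(CaO) = 56.077 g/mol.
Moles CaO per formula unit = 1 Ca ÷ 1 = 1.0000.
CaO fraction = (1.0000 × 56.077) / 216.547 = 56.077/216.547 = 0.2590.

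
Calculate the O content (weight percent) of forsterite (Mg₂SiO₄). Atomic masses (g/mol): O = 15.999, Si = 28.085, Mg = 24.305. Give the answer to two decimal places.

Molar mass of Mg₂SiO₄: 2*24.305 + 1*28.085 + 4*15.999 = 140.691 g/mol.
Mass of O per formula unit: 4 × 15.999 = 63.996 g.
Weight fraction O = 63.996 / 140.691 = 0.4549.

45.49 weight percent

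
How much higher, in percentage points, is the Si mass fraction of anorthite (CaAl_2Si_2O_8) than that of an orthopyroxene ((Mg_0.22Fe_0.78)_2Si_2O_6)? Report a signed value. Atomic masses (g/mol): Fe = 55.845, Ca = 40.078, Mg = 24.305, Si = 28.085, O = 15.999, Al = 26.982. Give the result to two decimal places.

-2.28 percentage points

First mineral: 56.170 g Si in 278.204 g formula = 20.19 wt% Si.
Second mineral: 56.170 g Si in 249.976 g formula = 22.47 wt% Si.
20.19% − 22.47% gives a difference of -2.28 percentage points.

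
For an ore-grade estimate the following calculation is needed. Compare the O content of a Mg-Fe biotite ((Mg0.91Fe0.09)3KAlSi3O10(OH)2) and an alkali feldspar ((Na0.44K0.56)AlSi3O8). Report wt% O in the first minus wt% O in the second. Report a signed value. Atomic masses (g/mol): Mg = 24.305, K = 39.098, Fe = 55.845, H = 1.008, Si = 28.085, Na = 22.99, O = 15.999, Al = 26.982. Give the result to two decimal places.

-2.10 percentage points

O in (Mg0.91Fe0.09)3KAlSi3O10(OH)2: molar mass 425.770 g/mol; 12×15.999 = 191.988 g → 45.09 wt%.
O in (Na0.44K0.56)AlSi3O8: molar mass 271.239 g/mol; 8×15.999 = 127.992 g → 47.19 wt%.
Difference = 45.09 − 47.19 = -2.10 percentage points.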